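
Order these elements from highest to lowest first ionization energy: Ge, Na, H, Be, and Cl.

H, Cl, Be, Ge, Na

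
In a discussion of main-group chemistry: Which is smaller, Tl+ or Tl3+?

Both ions have Z = 81 protons, but Tl3+ has lost more electrons, so its remaining electrons feel a larger effective nuclear charge per electron and are pulled in more tightly.
Higher positive charge → smaller ion, so Tl+ > Tl3+.

Tl3+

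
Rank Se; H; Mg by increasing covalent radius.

H, Se, Mg

Radius decreases left→right (rising Z_eff, same n) and increases top→bottom (higher n).
Here both period and group differ, so the two effects have to be weighed against each other.
Se > H: period and group pull opposite ways; the down-group shift dominates (116 vs 32 pm).
Mg > Se: the two effects oppose for this pair; the across-period effect wins (139 vs 116 pm).
Tabulated atomic radius (pm): H 32, Mg 139, Se 116.
So from smallest to largest: H < Se < Mg.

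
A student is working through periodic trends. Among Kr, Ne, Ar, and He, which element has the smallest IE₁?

He is in period 1, group 18; Ne is in period 2, group 18; Ar is in period 3, group 18; Kr is in period 4, group 18.
First ionization energy rises across a period (greater Z_eff holds electrons more tightly) and falls down a group (valence electrons are farther from the nucleus).
All are in group 18, so first ionization energy increases up the group.
The smallest IE₁ among these belongs to Kr.

Kr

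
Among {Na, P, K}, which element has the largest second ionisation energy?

IE_2 is the cost of taking one more electron from the +1 cation: Na⁺ is the bare [Ne] core; P⁺ still has 4 valence electrons; K⁺ is the bare [Ar] core.
Breaking into a closed-shell core is much more expensive than removing a leftover valence electron — K and Na have the largest IE_2 here.
Approximate IE_2 values (kJ/mol): Na 4562, P 1907, K 3052.
So the second ionization energies run P < K < Na.

Na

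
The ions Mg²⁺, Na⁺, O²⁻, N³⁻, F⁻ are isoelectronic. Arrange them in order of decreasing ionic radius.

N³⁻ > O²⁻ > F⁻ > Na⁺ > Mg²⁺

All of these have 10 electrons, so size is governed by nuclear charge alone: the more protons, the stronger the pull on the same electron cloud, and the smaller the ion.
Nuclear charges: Mg²⁺ (Z=12), Na⁺ (Z=11), F⁻ (Z=9), O²⁻ (Z=8), N³⁻ (Z=7).
Largest to smallest: N³⁻ > O²⁻ > F⁻ > Na⁺ > Mg²⁺.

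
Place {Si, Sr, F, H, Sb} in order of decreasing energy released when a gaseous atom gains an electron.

F > Si > Sb > H > Sr

H is in period 1, group 1; F is in period 2, group 17; Si is in period 3, group 14; Sr is in period 5, group 2; Sb is in period 5, group 15.
EA tends to increase across a period and decrease down a group, though the pattern is less regular than for IE or radius.
Neither a single period nor a single group — weigh both effects.
H > Sr: period and group pull opposite ways; the down-group shift dominates (73 vs 5 kJ/mol).
Sb > H: the two effects oppose for this pair; the across-period effect wins (103 vs 73 kJ/mol).
Si > Sb: period and group pull opposite ways; the down-group shift dominates (134 vs 103 kJ/mol).
F > Si: relative to Si, both the across-period and down-group shifts push F's electron affinity up.
Approximate values (kJ/mol): H 73, F 328, Si 134, Sr 5, Sb 103.
So from highest to lowest: F > Si > Sb > H > Sr.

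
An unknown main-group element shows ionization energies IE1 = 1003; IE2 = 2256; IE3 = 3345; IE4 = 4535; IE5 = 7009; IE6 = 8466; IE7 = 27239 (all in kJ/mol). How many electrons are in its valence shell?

Look for the largest jump between consecutive ionization energies: IE7/IE6 ≈ 3.2, far larger than any earlier ratio.
That jump marks the point where a core electron is being removed. So the atom has 6 valence electrons.

6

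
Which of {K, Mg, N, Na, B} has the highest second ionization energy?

Na

The second ionization energy removes an electron from the +1 ion. For each element: K⁺ is the bare [Ar] core; Mg⁺ still has 1 valence electron; N⁺ still has 4 valence electrons; Na⁺ is the bare [Ne] core; B⁺ still has 2 valence electrons.
Core electrons are held far more tightly than valence electrons, so K and Na top the IE_2 order.
Valence configurations: Mg⁺ [Ne]3s¹, N⁺ [He]2s²2p², B⁺ [He]2s².
The numbers (kJ/mol): K 3052, Mg 1451, N 2856, Na 4562, B 2427.
Hence IE_2: Mg < B < N < K < Na.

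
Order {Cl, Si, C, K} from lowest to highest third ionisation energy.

Consider each +2 ion: Cl²⁺ still has 5 valence electrons; Si²⁺ still has 2 valence electrons; C²⁺ still has 2 valence electrons; K²⁺ is already 1 electron into the core.
Usually core removal costs more than valence removal, but here the competition is close: a tightly held n=2 valence electron can cost more to remove than an n=3 core electron, so the actual values have to decide it.
Valence configurations: Cl²⁺ [Ne]3s²3p³, Si²⁺ [Ne]3s², C²⁺ [He]2s².
Approximate IE_3 values (kJ/mol): Cl 3822, Si 3232, C 4620, K 4420.
So the third ionization energies run Si < Cl < K < C.

Si < Cl < K < C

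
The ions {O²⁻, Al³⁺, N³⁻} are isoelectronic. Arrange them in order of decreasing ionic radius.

N³⁻, O²⁻, Al³⁺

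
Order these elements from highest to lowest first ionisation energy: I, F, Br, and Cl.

First ionization energy rises across a period (greater Z_eff holds electrons more tightly) and falls down a group (valence electrons are farther from the nucleus).
All are in group 17, so first ionization energy increases up the group.
So from highest to lowest: F > Cl > Br > I.

F > Cl > Br > I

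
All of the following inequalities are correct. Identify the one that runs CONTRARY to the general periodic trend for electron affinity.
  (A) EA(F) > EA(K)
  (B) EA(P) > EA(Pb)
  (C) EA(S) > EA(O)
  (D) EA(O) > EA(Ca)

(C)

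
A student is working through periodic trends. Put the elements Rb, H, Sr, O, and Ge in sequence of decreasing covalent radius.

H is in period 1, group 1; O is in period 2, group 16; Ge is in period 4, group 14; Rb is in period 5, group 1; Sr is in period 5, group 2.
Moving right in a period, electrons are added to the same shell under a stronger nuclear pull, so atoms get smaller; moving down, a new shell is opened and atoms get larger.
Neither a single period nor a single group — weigh both effects.
O > H: period and group pull opposite ways; the down-group shift dominates (63 vs 32 pm).
Ge > O: relative to O, both the across-period and down-group shifts push Ge's atomic radius up.
Sr > Ge: both effects reinforce here, so Sr is clearly the larger of the two.
Rb > Sr: both are in period 5; the period trend gives Rb the larger value.
Approximate values (pm): H 32, O 63, Ge 121, Rb 210, Sr 185.
So from largest to smallest: Rb > Sr > Ge > O > H.

Rb > Sr > Ge > O > H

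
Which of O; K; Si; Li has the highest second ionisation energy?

Consider each +1 ion: O⁺ still has 5 valence electrons; K⁺ is the bare [Ar] core; Si⁺ still has 3 valence electrons; Li⁺ is the bare [He] core.
Usually core removal costs more than valence removal, but here the competition is close: a tightly held n=2 valence electron can cost more to remove than an n=3 core electron, so the actual values have to decide it.
Valence configurations: O⁺ [He]2s²2p³, Si⁺ [Ne]3s²3p¹.
The numbers (kJ/mol): O 3388, K 3052, Si 1577, Li 7298.
Overall IE_2 order: Si < K < O < Li.

Li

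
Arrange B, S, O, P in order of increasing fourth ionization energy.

S < P < O < B

After 3 electrons have been removed, what remains? B³⁺ is the bare [He] core; S³⁺ still has 3 valence electrons; O³⁺ still has 3 valence electrons; P³⁺ still has 2 valence electrons.
Breaking into a closed-shell core is much more expensive than removing a leftover valence electron — B has the largest IE_4 here.
Valence configurations: S³⁺ [Ne]3s²3p¹, O³⁺ [He]2s²2p¹, P³⁺ [Ne]3s².
S³⁺ loses a lone 3p electron whereas P³⁺ must break into a filled 3s² pair, so IE_4(P) > IE_4(S) even though S has the higher nuclear charge.
The numbers (kJ/mol): B 25026, S 4556, O 7469, P 4964.
Overall IE_4 order: S < P < O < B.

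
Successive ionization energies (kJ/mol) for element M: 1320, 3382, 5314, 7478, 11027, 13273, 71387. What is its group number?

Look for the largest jump between consecutive ionization energies: IE7/IE6 ≈ 5.4, far larger than any earlier ratio.
That jump marks the point where a core electron is being removed. So the atom has 6 valence electrons.
A main-group element with 6 valence electrons is in group 16.

Group 16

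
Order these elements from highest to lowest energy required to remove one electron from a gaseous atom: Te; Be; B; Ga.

Be > Te > B > Ga

Be is in period 2, group 2; B is in period 2, group 13; Ga is in period 4, group 13; Te is in period 5, group 16.
Removing the outermost electron gets harder across a period and easier down a group.
These span different periods and groups, so the two trends combine.
B > Ga: they share group 13; the group trend gives B the larger value.
Te > B: period and group pull opposite ways; the across-period shift dominates (869 vs 801 kJ/mol).
Be > Te: the two effects oppose for this pair; the down-group effect wins (900 vs 869 kJ/mol).
Note the exception: Be has a higher first ionization energy than B, contrary to the simple trend — removing B's lone 2p electron is easier than breaking Be's filled 2s².
Tabulated first ionization energy (kJ/mol): Be 900, B 801, Ga 579, Te 869.
So from highest to lowest: Be > Te > B > Ga.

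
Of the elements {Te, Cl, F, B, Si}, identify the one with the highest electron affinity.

Cl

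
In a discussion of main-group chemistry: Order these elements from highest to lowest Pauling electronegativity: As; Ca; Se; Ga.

Atoms toward the upper right of the periodic table pull bonding electrons most strongly.
All lie in period 4, so electronegativity increases left to right.
So from highest to lowest: Se > As > Ga > Ca.

Se > As > Ga > Ca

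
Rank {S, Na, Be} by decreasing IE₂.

Na > S > Be

IE_2 is the cost of taking one more electron from the +1 cation: S⁺ still has 5 valence electrons; Na⁺ is the bare [Ne] core; Be⁺ still has 1 valence electron.
Core electrons are held far more tightly than valence electrons, so Na tops the IE_2 order.
Valence configurations: S⁺ [Ne]3s²3p³, Be⁺ [He]2s¹.
The numbers (kJ/mol): S 2252, Na 4562, Be 1757.
Overall IE_2 order: Be < S < Na.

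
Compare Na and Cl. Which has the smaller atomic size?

Na is in period 3, group 1; Cl is in period 3, group 17.
Moving right in a period, electrons are added to the same shell under a stronger nuclear pull, so atoms get smaller; moving down, a new shell is opened and atoms get larger.
All lie in period 3, so atomic radius increases right to left.
So Cl has the smaller atomic size (Cl < Na).

Cl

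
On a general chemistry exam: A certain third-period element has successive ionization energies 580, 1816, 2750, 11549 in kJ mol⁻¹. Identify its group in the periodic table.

Look for the largest jump between consecutive ionization energies: IE4/IE3 ≈ 4.2, far larger than any earlier ratio.
That jump marks the point where a core electron is being removed. So the atom has 3 valence electrons.
A main-group element with 3 valence electrons is in group 13.

Group 13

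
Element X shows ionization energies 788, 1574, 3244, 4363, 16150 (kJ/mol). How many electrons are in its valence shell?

4

Look for the largest jump between consecutive ionization energies: IE5/IE4 ≈ 3.7, far larger than any earlier ratio.
That jump marks the point where a core electron is being removed. So the atom has 4 valence electrons.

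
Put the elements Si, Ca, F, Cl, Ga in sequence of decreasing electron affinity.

Cl > F > Si > Ga > Ca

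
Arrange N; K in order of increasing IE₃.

K < N

The third ionization energy removes an electron from the +2 ion. For each element: N²⁺ still has 3 valence electrons; K²⁺ is already 1 electron into the core.
Usually core removal costs more than valence removal, but here the competition is close: a tightly held n=2 valence electron can cost more to remove than an n=3 core electron, so the actual values have to decide it.
Approximate IE_3 values (kJ/mol): N 4578, K 4420.
Overall IE_3 order: K < N.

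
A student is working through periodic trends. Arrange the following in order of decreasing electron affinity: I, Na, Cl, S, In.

Cl > I > S > Na > In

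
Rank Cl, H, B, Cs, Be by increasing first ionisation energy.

Cs, B, Be, Cl, H

H is in period 1, group 1; Be is in period 2, group 2; B is in period 2, group 13; Cl is in period 3, group 17; Cs is in period 6, group 1.
IE₁ increases left→right with effective nuclear charge and decreases top→bottom as the valence shell moves farther out.
Here both period and group differ, so the two effects have to be weighed against each other.
B > Cs: relative to Cs, both the across-period and down-group shifts push B's first ionization energy up.
Be > B: this pair runs against the simple trend — see the exception note.
Cl > Be: period and group pull opposite ways; the across-period shift dominates (1251 vs 900 kJ/mol).
H > Cl: the two effects oppose for this pair; the down-group effect wins (1312 vs 1251 kJ/mol).
Note the exception: Be has a higher first ionization energy than B, contrary to the simple trend — removing B's lone 2p electron is easier than breaking Be's filled 2s².
For reference (kJ/mol): H 1312, Be 900, B 801, Cl 1251, Cs 376.
So from lowest to highest: Cs < B < Be < Cl < H.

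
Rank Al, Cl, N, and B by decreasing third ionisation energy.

After 2 electrons have been removed, what remains? Al²⁺ still has 1 valence electron; Cl²⁺ still has 5 valence electrons; N²⁺ still has 3 valence electrons; B²⁺ still has 1 valence electron.
All are still removing valence electrons, so compare the +2 ions as you would atoms: IE_3 generally rises across a period (higher Z_eff) and falls down a group (larger shell), subject to the usual subshell exceptions.
Valence configurations: Al²⁺ [Ne]3s¹, Cl²⁺ [Ne]3s²3p³, N²⁺ [He]2s²2p¹, B²⁺ [He]2s¹.
The numbers (kJ/mol): Al 2745, Cl 3822, N 4578, B 3660.
Putting it together, IE_3: Al < B < Cl < N.

N > Cl > B > Al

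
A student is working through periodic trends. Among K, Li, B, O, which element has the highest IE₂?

Li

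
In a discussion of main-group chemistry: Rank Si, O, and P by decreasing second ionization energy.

The second ionization energy removes an electron from the +1 ion. For each element: Si⁺ still has 3 valence electrons; O⁺ still has 5 valence electrons; P⁺ still has 4 valence electrons.
All are still removing valence electrons, so compare the +1 ions as you would atoms: IE_2 generally rises across a period (higher Z_eff) and falls down a group (larger shell), subject to the usual subshell exceptions.
Valence configurations: Si⁺ [Ne]3s²3p¹, O⁺ [He]2s²2p³, P⁺ [Ne]3s²3p².
The numbers (kJ/mol): Si 1577, O 3388, P 1907.
So the second ionization energies run Si < P < O.

O, P, Si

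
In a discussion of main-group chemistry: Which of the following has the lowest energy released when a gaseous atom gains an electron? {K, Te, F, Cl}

F is in period 2, group 17; Cl is in period 3, group 17; K is in period 4, group 1; Te is in period 5, group 16.
Electron affinity generally becomes more exothermic across a period toward the halogens and less exothermic down a group.
These span different periods and groups, so the two trends combine.
Te > K: the two effects oppose for this pair; the across-period effect wins (190 vs 48 kJ/mol).
F > Te: relative to Te, both the across-period and down-group shifts push F's electron affinity up.
Cl > F: this pair runs against the simple trend — see the exception note.
Note the exception: Cl has a higher electron affinity than F, contrary to the simple trend — F's small 2p subshell makes the incoming electron feel strong e⁻–e⁻ repulsion, so Cl actually releases more energy on gaining an electron.
Approximate values (kJ/mol): F 328, Cl 349, K 48, Te 190.
The lowest energy released when a gaseous atom gains an electron among these belongs to K.

K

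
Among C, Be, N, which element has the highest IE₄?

Be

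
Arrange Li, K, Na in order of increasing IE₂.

K < Na < Li

Consider each +1 ion: Li⁺ is the bare [He] core; K⁺ is the bare [Ar] core; Na⁺ is the bare [Ne] core.
All of these are removing an electron from a noble-gas core or deeper; the smaller core (lower principal quantum number) is held far more tightly, and within a period the higher nuclear charge binds the same core more tightly.
Approximate IE_2 values (kJ/mol): Li 7298, K 3052, Na 4562.
Hence IE_2: K < Na < Li.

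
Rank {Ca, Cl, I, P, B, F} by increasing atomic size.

F < B < Cl < P < I < Ca

B is in period 2, group 13; F is in period 2, group 17; P is in period 3, group 15; Cl is in period 3, group 17; Ca is in period 4, group 2; I is in period 5, group 17.
Moving right in a period, electrons are added to the same shell under a stronger nuclear pull, so atoms get smaller; moving down, a new shell is opened and atoms get larger.
Here both period and group differ, so the two effects have to be weighed against each other.
B > F: B lies to the left of F in period 2, so the across-period effect alone puts B larger.
Cl > B: the two effects oppose for this pair; the down-group effect wins (99 vs 85 pm).
P > Cl: P lies to the left of Cl in period 3, so the across-period effect alone puts P larger.
I > P: the two effects oppose for this pair; the down-group effect wins (133 vs 111 pm).
Ca > I: the two effects oppose for this pair; the across-period effect wins (171 vs 133 pm).
Approximate values (pm): B 85, F 64, P 111, Cl 99, Ca 171, I 133.
So from smallest to largest: F < B < Cl < P < I < Ca.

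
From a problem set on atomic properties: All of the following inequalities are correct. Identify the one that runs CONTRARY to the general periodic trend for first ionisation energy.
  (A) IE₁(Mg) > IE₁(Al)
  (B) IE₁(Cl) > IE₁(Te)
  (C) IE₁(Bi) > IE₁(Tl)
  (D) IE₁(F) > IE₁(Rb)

The general trend: first ionisation energy increases across a period and decreases down a group.
(A) Mg (period 3, group 2) vs Al (period 3, group 13): the stated order contradicts the simple trend.
(B) Cl (period 3, group 17) vs Te (period 5, group 16): the stated order agrees with the simple trend.
(C) Bi (period 6, group 15) vs Tl (period 6, group 13): the stated order agrees with the simple trend.
(D) F (period 2, group 17) vs Rb (period 5, group 1): the stated order agrees with the simple trend.
The exception is (A): Al's single 3p electron is easier to remove than one from Mg's filled 3s².

(A)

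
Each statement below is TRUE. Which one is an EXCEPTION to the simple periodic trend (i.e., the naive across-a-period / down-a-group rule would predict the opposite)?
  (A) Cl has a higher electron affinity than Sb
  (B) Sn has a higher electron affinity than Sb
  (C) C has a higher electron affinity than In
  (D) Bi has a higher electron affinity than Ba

The general trend: electron affinity increases across a period and decreases down a group.
(A) Cl (period 3, group 17) vs Sb (period 5, group 15): the stated order agrees with the simple trend.
(B) Sn (period 5, group 14) vs Sb (period 5, group 15): the stated order contradicts the simple trend.
(C) C (period 2, group 14) vs In (period 5, group 13): the stated order agrees with the simple trend.
(D) Bi (period 6, group 15) vs Ba (period 6, group 2): the stated order agrees with the simple trend.
The exception is (B): adding an electron to Sb's half-filled 5p³ is unfavourable, so Sn has the more exothermic EA.

(B)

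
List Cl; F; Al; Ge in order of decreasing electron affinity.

Cl > F > Ge > Al

Atoms with high Z_eff and room in the valence shell (especially the halogens) have the most exothermic electron affinities.
Neither a single period nor a single group — weigh both effects.
Ge > Al: the two effects oppose for this pair; the across-period effect wins (119 vs 42 kJ/mol).
F > Ge: both effects reinforce here, so F is clearly the higher of the two.
Cl > F: this pair runs against the simple trend — see the exception note.
Note the exception: Cl has a higher electron affinity than F, contrary to the simple trend — F's small 2p subshell makes the incoming electron feel strong e⁻–e⁻ repulsion, so Cl actually releases more energy on gaining an electron.
For reference (kJ/mol): F 328, Al 42, Cl 349, Ge 119.
So from highest to lowest: Cl > F > Ge > Al.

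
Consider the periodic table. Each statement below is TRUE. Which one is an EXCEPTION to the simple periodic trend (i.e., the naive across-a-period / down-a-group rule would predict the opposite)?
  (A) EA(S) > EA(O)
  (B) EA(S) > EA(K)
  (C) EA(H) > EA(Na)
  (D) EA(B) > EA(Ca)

The general trend: electron affinity increases across a period and decreases down a group.
(A) S (period 3, group 16) vs O (period 2, group 16): the stated order contradicts the simple trend.
(B) S (period 3, group 16) vs K (period 4, group 1): the stated order agrees with the simple trend.
(C) H (period 1, group 1) vs Na (period 3, group 1): the stated order agrees with the simple trend.
(D) B (period 2, group 13) vs Ca (period 4, group 2): the stated order agrees with the simple trend.
The exception is (A): the compact 2p subshell of O repels the added electron more than S's larger 3p does.

(A)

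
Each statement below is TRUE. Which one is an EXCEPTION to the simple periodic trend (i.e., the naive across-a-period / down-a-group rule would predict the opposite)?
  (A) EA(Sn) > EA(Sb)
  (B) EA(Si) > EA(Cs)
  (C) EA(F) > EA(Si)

(A)

The general trend: electron affinity increases across a period and decreases down a group.
(A) Sn (period 5, group 14) vs Sb (period 5, group 15): the stated order contradicts the simple trend.
(B) Si (period 3, group 14) vs Cs (period 6, group 1): the stated order agrees with the simple trend.
(C) F (period 2, group 17) vs Si (period 3, group 14): the stated order agrees with the simple trend.
The exception is (A): adding an electron to Sb's half-filled 5p³ is unfavourable, so Sn has the more exothermic EA.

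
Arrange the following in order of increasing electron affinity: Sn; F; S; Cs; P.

Cs, P, Sn, S, F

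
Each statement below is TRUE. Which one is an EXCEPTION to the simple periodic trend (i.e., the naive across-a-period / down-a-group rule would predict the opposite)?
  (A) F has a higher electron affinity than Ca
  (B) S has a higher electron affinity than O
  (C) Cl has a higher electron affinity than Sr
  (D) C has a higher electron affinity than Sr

The general trend: electron affinity increases across a period and decreases down a group.
(A) F (period 2, group 17) vs Ca (period 4, group 2): the stated order agrees with the simple trend.
(B) S (period 3, group 16) vs O (period 2, group 16): the stated order contradicts the simple trend.
(C) Cl (period 3, group 17) vs Sr (period 5, group 2): the stated order agrees with the simple trend.
(D) C (period 2, group 14) vs Sr (period 5, group 2): the stated order agrees with the simple trend.
The exception is (B): the compact 2p subshell of O repels the added electron more than S's larger 3p does.

(B)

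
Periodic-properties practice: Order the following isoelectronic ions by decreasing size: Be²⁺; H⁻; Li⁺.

H⁻, Li⁺, Be²⁺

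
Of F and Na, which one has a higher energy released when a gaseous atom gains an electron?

F is in period 2, group 17; Na is in period 3, group 1.
Atoms with high Z_eff and room in the valence shell (especially the halogens) have the most exothermic electron affinities.
These span different periods and groups, so the two trends combine.
F > Na: both effects reinforce here, so F is clearly the higher of the two.
For reference (kJ/mol): F 328, Na 53.
So F has the higher energy released when a gaseous atom gains an electron (F > Na).

F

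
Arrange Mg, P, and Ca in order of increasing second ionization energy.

Ca < Mg < P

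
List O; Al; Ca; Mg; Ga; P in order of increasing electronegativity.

O is in period 2, group 16; Mg is in period 3, group 2; Al is in period 3, group 13; P is in period 3, group 15; Ca is in period 4, group 2; Ga is in period 4, group 13.
Electronegativity increases across a period and decreases down a group, tracking effective nuclear charge and atomic size.
These span different periods and groups, so the two trends combine.
Mg > Ca: they share group 2; the group trend gives Mg the larger value.
Al > Mg: Al lies to the right of Mg in period 3, so the across-period effect alone puts Al higher.
Ga > Al: this pair runs against the simple trend — see the exception note.
P > Ga: both effects reinforce here, so P is clearly the higher of the two.
O > P: relative to P, both the across-period and down-group shifts push O's electronegativity up.
Note the exception: Ga has a higher electronegativity than Al, contrary to the simple trend — poor shielding by filled d (and f) subshells raises the heavier element's effective nuclear charge more than the simple down-group trend predicts.
Approximate values (Pauling): O 3.44, Mg 1.31, Al 1.61, P 2.19, Ca 1.00, Ga 1.81.
So from lowest to highest: Ca < Mg < Al < Ga < P < O.

Ca < Mg < Al < Ga < P < O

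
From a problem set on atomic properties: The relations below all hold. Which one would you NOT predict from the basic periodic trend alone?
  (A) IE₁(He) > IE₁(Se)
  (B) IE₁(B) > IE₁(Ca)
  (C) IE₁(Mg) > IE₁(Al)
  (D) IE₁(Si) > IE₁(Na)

(C)

The general trend: first ionisation energy increases across a period and decreases down a group.
(A) He (period 1, group 18) vs Se (period 4, group 16): the stated order agrees with the simple trend.
(B) B (period 2, group 13) vs Ca (period 4, group 2): the stated order agrees with the simple trend.
(C) Mg (period 3, group 2) vs Al (period 3, group 13): the stated order contradicts the simple trend.
(D) Si (period 3, group 14) vs Na (period 3, group 1): the stated order agrees with the simple trend.
The exception is (C): Al's single 3p electron is easier to remove than one from Mg's filled 3s².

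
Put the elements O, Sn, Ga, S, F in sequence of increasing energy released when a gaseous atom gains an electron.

O is in period 2, group 16; F is in period 2, group 17; S is in period 3, group 16; Ga is in period 4, group 13; Sn is in period 5, group 14.
Adding an electron releases more energy for atoms nearer the top right (short of the noble gases).
Neither a single period nor a single group — weigh both effects.
Sn > Ga: the two effects oppose for this pair; the across-period effect wins (107 vs 29 kJ/mol).
O > Sn: both effects reinforce here, so O is clearly the higher of the two.
S > O: this pair runs against the simple trend — see the exception note.
F > S: both effects reinforce here, so F is clearly the higher of the two.
Note the exception: S has a higher electron affinity than O, contrary to the simple trend — the compact 2p subshell of O repels the added electron more than S's larger 3p does.
Approximate values (kJ/mol): O 141, F 328, S 200, Ga 29, Sn 107.
So from lowest to highest: Ga < Sn < O < S < F.

Ga < Sn < O < S < F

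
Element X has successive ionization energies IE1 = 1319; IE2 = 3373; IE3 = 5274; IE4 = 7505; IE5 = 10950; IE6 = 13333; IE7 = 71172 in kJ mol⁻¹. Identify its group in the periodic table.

Look for the largest jump between consecutive ionization energies: IE7/IE6 ≈ 5.3, far larger than any earlier ratio.
That jump marks the point where a core electron is being removed. So the atom has 6 valence electrons.
A main-group element with 6 valence electrons is in group 16.

Group 16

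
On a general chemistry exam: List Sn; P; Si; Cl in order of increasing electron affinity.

P < Sn < Si < Cl

Electron affinity generally becomes more exothermic across a period toward the halogens and less exothermic down a group.
These span different periods and groups, so the two trends combine.
Sn > P: this pair runs against the simple trend — see the exception note.
Si > Sn: they share group 14; the group trend gives Si the larger value.
Cl > Si: Cl lies to the right of Si in period 3, so the across-period effect alone puts Cl higher.
Note the exception: Sn has a higher electron affinity than P, contrary to the simple trend — adding an electron to P's half-filled np³ subshell costs electron-pairing energy.
Note the exception: Si has a higher electron affinity than P, contrary to the simple trend — adding an electron to P's half-filled 3p³ is unfavourable, so Si (3p²) has the more exothermic EA.
For reference (kJ/mol): Si 134, P 72, Cl 349, Sn 107.
So from lowest to highest: P < Sn < Si < Cl.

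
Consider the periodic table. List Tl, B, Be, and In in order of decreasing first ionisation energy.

First ionization energy rises across a period (greater Z_eff holds electrons more tightly) and falls down a group (valence electrons are farther from the nucleus).
These span different periods and groups, so the two trends combine.
Tl > In: this pair runs against the simple trend — see the exception note.
B > Tl: they share group 13; the group trend gives B the larger value.
Be > B: this pair runs against the simple trend — see the exception note.
Note the exception: Tl has a higher first ionization energy than In, contrary to the simple trend — relativistic 6s stabilisation and poor 4f/5d shielding distort the trend for the heavy p-block elements.
Note the exception: Be has a higher first ionization energy than B, contrary to the simple trend — removing B's lone 2p electron is easier than breaking Be's filled 2s².
Tabulated first ionization energy (kJ/mol): Be 900, B 801, In 558, Tl 589.
So from highest to lowest: Be > B > Tl > In.

Be > B > Tl > In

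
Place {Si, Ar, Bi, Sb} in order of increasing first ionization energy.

Si is in period 3, group 14; Ar is in period 3, group 18; Sb is in period 5, group 15; Bi is in period 6, group 15.
Removing the outermost electron gets harder across a period and easier down a group.
These span different periods and groups, so the two trends combine.
Si > Bi: the two effects oppose for this pair; the down-group effect wins (786 vs 703 kJ/mol).
Sb > Si: the two effects oppose for this pair; the across-period effect wins (831 vs 786 kJ/mol).
Ar > Sb: both effects reinforce here, so Ar is clearly the higher of the two.
For reference (kJ/mol): Si 786, Ar 1521, Sb 831, Bi 703.
So from lowest to highest: Bi < Si < Sb < Ar.

Bi, Si, Sb, Ar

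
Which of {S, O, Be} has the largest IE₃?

Be

Consider each +2 ion: S²⁺ still has 4 valence electrons; O²⁺ still has 4 valence electrons; Be²⁺ is the bare [He] core.
Core electrons are held far more tightly than valence electrons, so Be tops the IE_3 order.
Valence configurations: S²⁺ [Ne]3s²3p², O²⁺ [He]2s²2p².
Tabulated IE_3 (kJ/mol): S 3357, O 5300, Be 14849.
Putting it together, IE_3: S < O < Be.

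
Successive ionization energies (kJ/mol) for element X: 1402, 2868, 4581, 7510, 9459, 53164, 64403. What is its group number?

Group 15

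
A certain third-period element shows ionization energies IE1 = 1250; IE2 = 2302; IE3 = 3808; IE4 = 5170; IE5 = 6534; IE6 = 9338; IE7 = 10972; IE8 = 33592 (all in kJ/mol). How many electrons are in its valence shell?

Look for the largest jump between consecutive ionization energies: IE8/IE7 ≈ 3.1, far larger than any earlier ratio.
That jump marks the point where a core electron is being removed. So the atom has 7 valence electrons.

7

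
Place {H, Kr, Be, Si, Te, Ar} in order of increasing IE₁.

IE₁ increases left→right with effective nuclear charge and decreases top→bottom as the valence shell moves farther out.
These span different periods and groups, so the two trends combine.
Te > Si: the two effects oppose for this pair; the across-period effect wins (869 vs 786 kJ/mol).
Be > Te: the two effects oppose for this pair; the down-group effect wins (900 vs 869 kJ/mol).
H > Be: the two effects oppose for this pair; the down-group effect wins (1312 vs 900 kJ/mol).
Kr > H: the two effects oppose for this pair; the across-period effect wins (1351 vs 1312 kJ/mol).
Ar > Kr: they share group 18; the group trend gives Ar the larger value.
Approximate values (kJ/mol): H 1312, Be 900, Si 786, Ar 1521, Kr 1351, Te 869.
So from lowest to highest: Si < Te < Be < H < Kr < Ar.

Si < Te < Be < H < Kr < Ar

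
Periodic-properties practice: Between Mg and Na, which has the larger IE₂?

Consider each +1 ion: Mg⁺ still has 1 valence electron; Na⁺ is the bare [Ne] core.
Pulling an electron out of a noble-gas core costs far more than removing a remaining valence electron, so Na sits at the high end of IE_2.
Approximate IE_2 values (kJ/mol): Mg 1451, Na 4562.
Hence IE_2: Mg < Na.

Na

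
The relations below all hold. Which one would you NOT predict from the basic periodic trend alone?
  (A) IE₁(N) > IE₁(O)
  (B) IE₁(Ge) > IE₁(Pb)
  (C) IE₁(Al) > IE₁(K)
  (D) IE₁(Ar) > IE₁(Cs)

The general trend: first ionization energy increases across a period and decreases down a group.
(A) N (period 2, group 15) vs O (period 2, group 16): the stated order contradicts the simple trend.
(B) Ge (period 4, group 14) vs Pb (period 6, group 14): the stated order agrees with the simple trend.
(C) Al (period 3, group 13) vs K (period 4, group 1): the stated order agrees with the simple trend.
(D) Ar (period 3, group 18) vs Cs (period 6, group 1): the stated order agrees with the simple trend.
The exception is (A): pairing an electron in O's 2p⁴ costs repulsion energy, so O ionizes more easily than half-filled N (2p³).

(A)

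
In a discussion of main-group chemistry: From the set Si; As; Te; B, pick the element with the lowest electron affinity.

B

EA tends to increase across a period and decrease down a group, though the pattern is less regular than for IE or radius.
A diagonal step moves right (one effect) and down (the opposite effect) at once.
As > B: the two effects oppose for this pair; the across-period effect wins (78 vs 27 kJ/mol).
Si > As: period and group pull opposite ways; the down-group shift dominates (134 vs 78 kJ/mol).
Te > Si: period and group pull opposite ways; the across-period shift dominates (190 vs 134 kJ/mol).
Tabulated electron affinity (kJ/mol): B 27, Si 134, As 78, Te 190.
The lowest electron affinity among these belongs to B.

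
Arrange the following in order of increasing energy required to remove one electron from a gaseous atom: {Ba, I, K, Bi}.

K is in period 4, group 1; I is in period 5, group 17; Ba is in period 6, group 2; Bi is in period 6, group 15.
Removing the outermost electron gets harder across a period and easier down a group.
Here both period and group differ, so the two effects have to be weighed against each other.
Ba > K: the two effects oppose for this pair; the across-period effect wins (503 vs 419 kJ/mol).
Bi > Ba: both are in period 6; the period trend gives Bi the larger value.
I > Bi: relative to Bi, both the across-period and down-group shifts push I's first ionization energy up.
Approximate values (kJ/mol): K 419, I 1008, Ba 503, Bi 703.
So from lowest to highest: K < Ba < Bi < I.

K < Ba < Bi < I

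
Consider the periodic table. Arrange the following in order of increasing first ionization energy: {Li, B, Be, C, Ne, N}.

Li < B < Be < C < N < Ne

Li is in period 2, group 1; Be is in period 2, group 2; B is in period 2, group 13; C is in period 2, group 14; N is in period 2, group 15; Ne is in period 2, group 18.
Removing the outermost electron gets harder across a period and easier down a group.
All lie in period 2; the across-period trend (first ionization energy increases left to right) applies, with the exception below.
Note the exception: Be has a higher first ionization energy than B, contrary to the simple trend — removing B's lone 2p electron is easier than breaking Be's filled 2s².
Approximate values (kJ/mol): Li 520, Be 900, B 801, C 1086, N 1402, Ne 2081.
So from lowest to highest: Li < B < Be < C < N < Ne.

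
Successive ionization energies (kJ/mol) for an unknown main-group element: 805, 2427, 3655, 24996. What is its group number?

Group 13

Look for the largest jump between consecutive ionization energies: IE4/IE3 ≈ 6.8, far larger than any earlier ratio.
That jump marks the point where a core electron is being removed. So the atom has 3 valence electrons.
A main-group element with 3 valence electrons is in group 13.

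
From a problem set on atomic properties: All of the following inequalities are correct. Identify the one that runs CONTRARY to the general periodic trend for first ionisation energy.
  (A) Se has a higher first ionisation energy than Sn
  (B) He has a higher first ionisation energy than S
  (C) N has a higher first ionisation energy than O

The general trend: first ionisation energy increases across a period and decreases down a group.
(A) Se (period 4, group 16) vs Sn (period 5, group 14): the stated order agrees with the simple trend.
(B) He (period 1, group 18) vs S (period 3, group 16): the stated order agrees with the simple trend.
(C) N (period 2, group 15) vs O (period 2, group 16): the stated order contradicts the simple trend.
The exception is (C): pairing an electron in O's 2p⁴ costs repulsion energy, so O ionizes more easily than half-filled N (2p³).

(C)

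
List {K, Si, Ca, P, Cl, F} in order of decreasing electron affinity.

Cl > F > Si > P > K > Ca

Atoms with high Z_eff and room in the valence shell (especially the halogens) have the most exothermic electron affinities.
Neither a single period nor a single group — weigh both effects.
K > Ca: this pair runs against the simple trend — see the exception note.
P > K: relative to K, both the across-period and down-group shifts push P's electron affinity up.
Si > P: this pair runs against the simple trend — see the exception note.
F > Si: both effects reinforce here, so F is clearly the higher of the two.
Cl > F: this pair runs against the simple trend — see the exception note.
Note the exception: K has a higher electron affinity than Ca, contrary to the simple trend — adding an electron to Ca (ns²) has to open a new, higher-energy np subshell, which is unfavourable.
Note the exception: Si has a higher electron affinity than P, contrary to the simple trend — adding an electron to P's half-filled 3p³ is unfavourable, so Si (3p²) has the more exothermic EA.
Note the exception: Cl has a higher electron affinity than F, contrary to the simple trend — F's small 2p subshell makes the incoming electron feel strong e⁻–e⁻ repulsion, so Cl actually releases more energy on gaining an electron.
Tabulated electron affinity (kJ/mol): F 328, Si 134, P 72, Cl 349, K 48, Ca 2.
So from highest to lowest: Cl > F > Si > P > K > Ca.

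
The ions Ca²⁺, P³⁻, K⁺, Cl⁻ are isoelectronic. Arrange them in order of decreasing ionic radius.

P³⁻ > Cl⁻ > K⁺ > Ca²⁺

All of these have 18 electrons, so size is governed by nuclear charge alone: the more protons, the stronger the pull on the same electron cloud, and the smaller the ion.
Nuclear charges: Ca²⁺ (Z=20), K⁺ (Z=19), Cl⁻ (Z=17), P³⁻ (Z=15).
Largest to smallest: P³⁻ > Cl⁻ > K⁺ > Ca²⁺.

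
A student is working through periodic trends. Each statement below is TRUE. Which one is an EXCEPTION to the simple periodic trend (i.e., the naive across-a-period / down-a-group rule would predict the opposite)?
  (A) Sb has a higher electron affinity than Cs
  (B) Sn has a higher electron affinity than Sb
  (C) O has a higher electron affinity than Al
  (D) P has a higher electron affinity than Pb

(B)

The general trend: electron affinity increases across a period and decreases down a group.
(A) Sb (period 5, group 15) vs Cs (period 6, group 1): the stated order agrees with the simple trend.
(B) Sn (period 5, group 14) vs Sb (period 5, group 15): the stated order contradicts the simple trend.
(C) O (period 2, group 16) vs Al (period 3, group 13): the stated order agrees with the simple trend.
(D) P (period 3, group 15) vs Pb (period 6, group 14): the stated order agrees with the simple trend.
The exception is (B): adding an electron to Sb's half-filled 5p³ is unfavourable, so Sn has the more exothermic EA.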